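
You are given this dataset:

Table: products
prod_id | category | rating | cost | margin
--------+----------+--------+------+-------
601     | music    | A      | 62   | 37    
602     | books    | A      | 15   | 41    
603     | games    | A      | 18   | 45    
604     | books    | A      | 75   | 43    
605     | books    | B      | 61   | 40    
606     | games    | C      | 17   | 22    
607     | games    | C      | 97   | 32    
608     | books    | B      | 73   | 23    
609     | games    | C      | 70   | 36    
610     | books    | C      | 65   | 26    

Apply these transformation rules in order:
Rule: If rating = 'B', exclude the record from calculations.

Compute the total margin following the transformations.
282

Step 1: Identify records where rating = 'B'
Step 2: The excluded records sum to 63
Step 3: Original total margin = 345
Step 4: Remaining total = 345 - 63 = 282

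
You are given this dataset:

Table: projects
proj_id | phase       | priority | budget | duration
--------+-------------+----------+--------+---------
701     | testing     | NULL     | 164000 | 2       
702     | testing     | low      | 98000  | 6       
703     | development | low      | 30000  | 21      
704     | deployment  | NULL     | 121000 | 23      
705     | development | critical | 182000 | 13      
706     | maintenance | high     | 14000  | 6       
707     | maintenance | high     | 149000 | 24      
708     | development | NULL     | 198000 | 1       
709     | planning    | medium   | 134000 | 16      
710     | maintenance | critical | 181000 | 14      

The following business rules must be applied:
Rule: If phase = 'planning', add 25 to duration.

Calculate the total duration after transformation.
151

Step 1: Count records where phase = 'planning': 1
Step 2: Total bonus added: 1 × 25 = 25
Step 3: Original sum of duration: 126
Step 4: Final sum = 126 + 25 = 151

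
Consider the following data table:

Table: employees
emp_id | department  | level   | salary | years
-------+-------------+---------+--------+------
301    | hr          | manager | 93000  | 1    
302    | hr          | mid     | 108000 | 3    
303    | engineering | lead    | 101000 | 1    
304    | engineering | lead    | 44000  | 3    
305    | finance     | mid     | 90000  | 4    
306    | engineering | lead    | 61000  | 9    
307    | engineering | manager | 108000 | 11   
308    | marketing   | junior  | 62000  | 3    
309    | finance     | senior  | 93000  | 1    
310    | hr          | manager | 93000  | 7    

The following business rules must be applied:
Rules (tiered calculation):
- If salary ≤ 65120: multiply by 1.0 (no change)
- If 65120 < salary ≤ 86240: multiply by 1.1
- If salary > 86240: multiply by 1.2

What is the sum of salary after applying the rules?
990200.0

Step 1: Tier 1 (salary ≤ 65120): 3 records, sum = 167000 × 1.0 = 167000.0
Step 2: Tier 2 (65120 < salary ≤ 86240): 0 records, sum = 0 × 1.1 = 0.0
Step 3: Tier 3 (salary > 86240): 7 records, sum = 686000 × 1.2 = 823200.0
Step 4: Final sum = 167000.0 + 0.0 + 823200.0 = 990200.0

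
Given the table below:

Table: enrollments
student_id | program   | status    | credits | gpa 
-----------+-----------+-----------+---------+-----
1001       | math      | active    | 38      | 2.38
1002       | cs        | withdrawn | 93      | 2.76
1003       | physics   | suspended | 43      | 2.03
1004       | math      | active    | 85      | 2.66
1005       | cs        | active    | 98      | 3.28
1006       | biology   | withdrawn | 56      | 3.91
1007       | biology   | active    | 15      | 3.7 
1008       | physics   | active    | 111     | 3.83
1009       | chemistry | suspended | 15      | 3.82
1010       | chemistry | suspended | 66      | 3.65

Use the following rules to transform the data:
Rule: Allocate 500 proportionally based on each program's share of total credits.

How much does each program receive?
biology: 57.26, chemistry: 65.32, cs: 154.03, math: 99.19, physics: 124.19

Step 1: Calculate total credits = 620
Step 2: Calculate each program's proportion:
  biology: 71/620 = 11.45% → 57.26
  chemistry: 81/620 = 13.06% → 65.32
  cs: 191/620 = 30.81% → 154.03
  math: 123/620 = 19.84% → 99.19
  physics: 154/620 = 24.84% → 124.19
Step 3: Verify: sum of allocations ≈ 500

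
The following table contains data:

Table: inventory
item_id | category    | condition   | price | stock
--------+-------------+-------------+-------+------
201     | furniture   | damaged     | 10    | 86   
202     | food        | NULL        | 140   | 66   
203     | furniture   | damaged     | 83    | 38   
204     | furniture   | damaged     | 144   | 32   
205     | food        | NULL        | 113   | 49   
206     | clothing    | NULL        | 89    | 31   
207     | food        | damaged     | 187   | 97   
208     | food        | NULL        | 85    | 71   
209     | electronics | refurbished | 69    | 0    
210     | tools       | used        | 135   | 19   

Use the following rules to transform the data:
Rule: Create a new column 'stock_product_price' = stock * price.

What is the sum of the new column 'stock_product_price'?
52897

Step 1: For each record, compute stock * price
Example calculations:
  86 * 10 = 860
  66 * 140 = 9240
  38 * 83 = 3154
  ...
Step 2: Sum all derived values
Step 3: Total = 52897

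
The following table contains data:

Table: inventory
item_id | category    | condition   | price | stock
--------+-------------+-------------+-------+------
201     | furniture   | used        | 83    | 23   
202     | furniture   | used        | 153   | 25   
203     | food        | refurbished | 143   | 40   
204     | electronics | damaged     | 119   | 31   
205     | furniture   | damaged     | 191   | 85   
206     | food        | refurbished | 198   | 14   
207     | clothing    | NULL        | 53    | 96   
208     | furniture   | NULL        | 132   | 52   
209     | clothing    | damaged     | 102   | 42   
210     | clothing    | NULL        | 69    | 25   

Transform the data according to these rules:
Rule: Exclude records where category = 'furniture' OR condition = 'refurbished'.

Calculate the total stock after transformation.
194

Step 1: Find records where category = 'furniture' OR condition = 'refurbished'
Step 2: 6 records match, summing to 239
Step 3: Original sum: 433
Step 4: Remaining sum = 433 - 239 = 194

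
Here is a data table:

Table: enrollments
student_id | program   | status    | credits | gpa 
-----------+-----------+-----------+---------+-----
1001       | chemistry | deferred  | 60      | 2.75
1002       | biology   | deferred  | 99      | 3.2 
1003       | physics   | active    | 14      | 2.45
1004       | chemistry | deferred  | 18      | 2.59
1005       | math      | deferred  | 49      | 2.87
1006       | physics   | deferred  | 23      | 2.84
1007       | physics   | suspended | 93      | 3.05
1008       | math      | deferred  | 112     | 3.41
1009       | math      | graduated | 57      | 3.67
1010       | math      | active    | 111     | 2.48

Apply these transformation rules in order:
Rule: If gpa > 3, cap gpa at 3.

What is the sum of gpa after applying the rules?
27.98

Step 1: 4 records have gpa > 3
Step 2: These records originally summed to 13.33
Step 3: After capping: 4 × 3 = 12
Step 4: Unaffected records sum: 15.98
Step 5: Final sum = 12 + 15.98 = 27.98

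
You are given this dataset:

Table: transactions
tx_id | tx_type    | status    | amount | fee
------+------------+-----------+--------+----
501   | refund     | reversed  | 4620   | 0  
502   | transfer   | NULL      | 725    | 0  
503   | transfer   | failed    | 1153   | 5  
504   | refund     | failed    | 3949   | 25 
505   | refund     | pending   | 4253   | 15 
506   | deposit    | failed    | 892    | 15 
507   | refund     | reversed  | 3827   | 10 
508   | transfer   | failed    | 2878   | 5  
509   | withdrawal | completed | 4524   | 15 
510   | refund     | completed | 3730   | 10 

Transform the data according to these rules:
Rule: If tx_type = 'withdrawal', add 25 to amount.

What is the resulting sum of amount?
30576

Step 1: Count records where tx_type = 'withdrawal': 1
Step 2: Total bonus added: 1 × 25 = 25
Step 3: Original sum of amount: 30551
Step 4: Final sum = 30551 + 25 = 30576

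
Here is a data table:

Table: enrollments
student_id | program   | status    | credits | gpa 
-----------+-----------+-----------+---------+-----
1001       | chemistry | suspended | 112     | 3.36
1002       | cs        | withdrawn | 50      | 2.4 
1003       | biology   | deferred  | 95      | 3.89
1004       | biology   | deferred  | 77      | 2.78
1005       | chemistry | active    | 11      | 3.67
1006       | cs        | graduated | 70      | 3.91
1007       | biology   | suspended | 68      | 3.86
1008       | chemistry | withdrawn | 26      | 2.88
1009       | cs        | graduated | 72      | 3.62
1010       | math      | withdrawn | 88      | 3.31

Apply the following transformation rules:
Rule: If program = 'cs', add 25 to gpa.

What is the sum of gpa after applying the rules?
108.68

Step 1: Count records where program = 'cs': 3
Step 2: Total bonus added: 3 × 25 = 75
Step 3: Original sum of gpa: 33.68
Step 4: Final sum = 33.68 + 75 = 108.68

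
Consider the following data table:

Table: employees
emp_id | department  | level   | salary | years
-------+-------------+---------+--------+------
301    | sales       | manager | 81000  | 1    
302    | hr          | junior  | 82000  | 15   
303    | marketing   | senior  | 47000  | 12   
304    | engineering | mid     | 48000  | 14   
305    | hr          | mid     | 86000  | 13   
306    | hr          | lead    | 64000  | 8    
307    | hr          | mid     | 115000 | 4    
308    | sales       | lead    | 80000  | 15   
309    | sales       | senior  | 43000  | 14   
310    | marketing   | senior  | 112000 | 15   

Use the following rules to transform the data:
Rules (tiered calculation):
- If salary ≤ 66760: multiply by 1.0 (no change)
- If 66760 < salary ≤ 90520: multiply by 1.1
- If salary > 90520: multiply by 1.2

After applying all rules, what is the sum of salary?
836300.0

Step 1: Tier 1 (salary ≤ 66760): 4 records, sum = 202000 × 1.0 = 202000.0
Step 2: Tier 2 (66760 < salary ≤ 90520): 4 records, sum = 329000 × 1.1 = 361900.0
Step 3: Tier 3 (salary > 90520): 2 records, sum = 227000 × 1.2 = 272400.0
Step 4: Final sum = 202000.0 + 361900.0 + 272400.0 = 836300.0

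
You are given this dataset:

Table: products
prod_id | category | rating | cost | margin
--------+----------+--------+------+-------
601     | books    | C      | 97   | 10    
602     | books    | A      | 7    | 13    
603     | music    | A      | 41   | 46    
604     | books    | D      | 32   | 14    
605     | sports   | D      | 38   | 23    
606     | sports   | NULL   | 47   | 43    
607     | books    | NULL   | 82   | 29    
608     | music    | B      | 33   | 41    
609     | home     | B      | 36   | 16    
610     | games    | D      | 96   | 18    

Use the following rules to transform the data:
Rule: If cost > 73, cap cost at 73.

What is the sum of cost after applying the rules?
453

Step 1: 3 records have cost > 73
Step 2: These records originally summed to 275
Step 3: After capping: 3 × 73 = 219
Step 4: Unaffected records sum: 234
Step 5: Final sum = 219 + 234 = 453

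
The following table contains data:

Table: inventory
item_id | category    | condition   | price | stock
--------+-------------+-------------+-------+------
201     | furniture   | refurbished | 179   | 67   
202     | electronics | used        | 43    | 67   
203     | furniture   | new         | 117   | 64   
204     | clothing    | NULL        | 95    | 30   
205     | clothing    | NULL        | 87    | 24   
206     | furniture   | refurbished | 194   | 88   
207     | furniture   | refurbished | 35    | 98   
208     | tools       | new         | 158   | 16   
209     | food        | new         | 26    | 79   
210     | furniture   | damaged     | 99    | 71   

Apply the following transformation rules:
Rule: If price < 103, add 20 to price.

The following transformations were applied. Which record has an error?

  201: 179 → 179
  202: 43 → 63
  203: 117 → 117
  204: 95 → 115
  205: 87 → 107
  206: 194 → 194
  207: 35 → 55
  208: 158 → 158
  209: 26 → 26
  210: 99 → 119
Record 209 has an error. The correct transformed value should be 46, not 26.

Step 1: Check each record against the rule
Step 2: Record 209 has price = 26
Step 3: Since 26 < 103, the bonus should have been applied
Step 4: Correct value = 46, but claimed value = 26
Conclusion: Record 209 has the error.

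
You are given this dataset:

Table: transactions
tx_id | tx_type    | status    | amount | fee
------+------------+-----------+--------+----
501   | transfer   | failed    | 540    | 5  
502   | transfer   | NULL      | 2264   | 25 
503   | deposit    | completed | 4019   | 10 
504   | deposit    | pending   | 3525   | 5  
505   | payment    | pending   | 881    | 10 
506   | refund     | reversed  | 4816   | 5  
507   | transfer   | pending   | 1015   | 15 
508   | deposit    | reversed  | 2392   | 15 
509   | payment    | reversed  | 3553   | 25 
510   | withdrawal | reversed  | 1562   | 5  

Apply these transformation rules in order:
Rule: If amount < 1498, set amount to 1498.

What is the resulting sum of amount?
26625

Step 1: 3 records have amount < 1498
Step 2: These records originally summed to 2436
Step 3: After setting to minimum: 3 × 1498 = 4494
Step 4: Unaffected records sum: 22131
Step 5: Final sum = 4494 + 22131 = 26625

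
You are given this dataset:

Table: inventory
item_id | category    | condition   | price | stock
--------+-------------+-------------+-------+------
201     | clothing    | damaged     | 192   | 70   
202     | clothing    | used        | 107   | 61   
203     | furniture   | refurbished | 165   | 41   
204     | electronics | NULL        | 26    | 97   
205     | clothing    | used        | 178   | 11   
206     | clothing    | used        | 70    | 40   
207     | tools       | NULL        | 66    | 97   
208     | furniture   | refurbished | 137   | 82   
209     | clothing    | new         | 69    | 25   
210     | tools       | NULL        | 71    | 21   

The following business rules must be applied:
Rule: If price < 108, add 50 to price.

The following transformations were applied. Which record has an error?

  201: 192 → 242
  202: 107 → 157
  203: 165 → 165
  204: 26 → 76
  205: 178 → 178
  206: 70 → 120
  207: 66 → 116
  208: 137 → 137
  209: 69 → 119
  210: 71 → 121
Record 201 has an error. The correct transformed value should be 192, not 242.

Step 1: Check each record against the rule
Step 2: Record 201 has price = 192
Step 3: Since 192 >= 108, the bonus should not have been applied
Step 4: Correct value = 192, but claimed value = 242
Conclusion: Record 201 has the error.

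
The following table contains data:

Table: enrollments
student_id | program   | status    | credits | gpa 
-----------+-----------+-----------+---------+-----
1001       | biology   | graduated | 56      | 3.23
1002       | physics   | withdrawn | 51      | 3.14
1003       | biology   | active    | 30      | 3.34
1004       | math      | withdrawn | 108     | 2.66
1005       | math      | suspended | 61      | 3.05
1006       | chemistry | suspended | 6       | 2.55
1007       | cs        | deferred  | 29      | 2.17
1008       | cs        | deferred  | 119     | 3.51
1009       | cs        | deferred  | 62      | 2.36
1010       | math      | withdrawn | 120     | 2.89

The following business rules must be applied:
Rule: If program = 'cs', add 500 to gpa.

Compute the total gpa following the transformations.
1528.9

Step 1: Count records where program = 'cs': 3
Step 2: Total bonus added: 3 × 500 = 1500
Step 3: Original sum of gpa: 28.9
Step 4: Final sum = 28.9 + 1500 = 1528.9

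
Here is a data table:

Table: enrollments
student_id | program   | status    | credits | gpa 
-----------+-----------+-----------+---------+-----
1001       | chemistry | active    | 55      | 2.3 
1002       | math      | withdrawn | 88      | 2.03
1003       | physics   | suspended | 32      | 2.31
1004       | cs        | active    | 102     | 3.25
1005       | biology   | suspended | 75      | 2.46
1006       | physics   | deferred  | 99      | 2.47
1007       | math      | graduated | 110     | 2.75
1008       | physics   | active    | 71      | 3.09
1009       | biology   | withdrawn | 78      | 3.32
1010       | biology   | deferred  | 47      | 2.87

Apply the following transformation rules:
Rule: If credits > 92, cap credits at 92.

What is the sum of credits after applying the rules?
722

Step 1: 3 records have credits > 92
Step 2: These records originally summed to 311
Step 3: After capping: 3 × 92 = 276
Step 4: Unaffected records sum: 446
Step 5: Final sum = 276 + 446 = 722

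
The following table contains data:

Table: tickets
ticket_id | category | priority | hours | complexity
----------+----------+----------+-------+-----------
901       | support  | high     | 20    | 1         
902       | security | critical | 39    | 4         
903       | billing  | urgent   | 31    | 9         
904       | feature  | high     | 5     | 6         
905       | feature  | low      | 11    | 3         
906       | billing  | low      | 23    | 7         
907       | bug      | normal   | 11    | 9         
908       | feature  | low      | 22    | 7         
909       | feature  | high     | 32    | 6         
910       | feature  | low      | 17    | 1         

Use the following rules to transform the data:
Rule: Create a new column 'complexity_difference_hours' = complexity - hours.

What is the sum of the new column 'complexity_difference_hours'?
-158

Step 1: For each record, compute complexity - hours
Example calculations:
  1 - 20 = -19
  4 - 39 = -35
  9 - 31 = -22
  ...
Step 2: Sum all derived values
Step 3: Total = -158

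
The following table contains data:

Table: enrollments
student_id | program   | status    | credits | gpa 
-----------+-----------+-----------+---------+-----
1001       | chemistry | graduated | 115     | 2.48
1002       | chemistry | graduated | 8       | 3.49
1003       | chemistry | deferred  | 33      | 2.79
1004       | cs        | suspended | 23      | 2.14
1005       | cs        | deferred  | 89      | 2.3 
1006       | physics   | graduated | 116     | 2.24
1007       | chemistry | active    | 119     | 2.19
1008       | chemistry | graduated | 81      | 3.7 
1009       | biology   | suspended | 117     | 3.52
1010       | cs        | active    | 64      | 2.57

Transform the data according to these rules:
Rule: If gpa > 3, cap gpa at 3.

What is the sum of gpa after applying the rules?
25.71

Step 1: 3 records have gpa > 3
Step 2: These records originally summed to 10.71
Step 3: After capping: 3 × 3 = 9
Step 4: Unaffected records sum: 16.71
Step 5: Final sum = 9 + 16.71 = 25.71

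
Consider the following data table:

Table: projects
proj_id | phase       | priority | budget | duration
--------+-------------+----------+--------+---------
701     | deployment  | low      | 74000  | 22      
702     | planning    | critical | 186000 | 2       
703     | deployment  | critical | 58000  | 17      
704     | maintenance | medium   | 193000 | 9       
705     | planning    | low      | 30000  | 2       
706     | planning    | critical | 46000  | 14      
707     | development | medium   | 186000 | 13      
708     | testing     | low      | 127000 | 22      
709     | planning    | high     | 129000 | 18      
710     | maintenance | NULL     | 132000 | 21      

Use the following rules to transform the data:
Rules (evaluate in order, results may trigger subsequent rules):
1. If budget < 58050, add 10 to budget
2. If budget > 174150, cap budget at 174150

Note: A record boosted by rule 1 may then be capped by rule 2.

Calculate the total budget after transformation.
1118480

Step 1: Apply rule 1 to records with budget < 58050
  - 3 records get bonus of 10
  - Of these, 0 records then exceed 174150 and get capped
Step 2: Apply rule 2 to records with budget > 174150
  - 3 records (original) are capped
Step 3: Calculate final sum = 1118480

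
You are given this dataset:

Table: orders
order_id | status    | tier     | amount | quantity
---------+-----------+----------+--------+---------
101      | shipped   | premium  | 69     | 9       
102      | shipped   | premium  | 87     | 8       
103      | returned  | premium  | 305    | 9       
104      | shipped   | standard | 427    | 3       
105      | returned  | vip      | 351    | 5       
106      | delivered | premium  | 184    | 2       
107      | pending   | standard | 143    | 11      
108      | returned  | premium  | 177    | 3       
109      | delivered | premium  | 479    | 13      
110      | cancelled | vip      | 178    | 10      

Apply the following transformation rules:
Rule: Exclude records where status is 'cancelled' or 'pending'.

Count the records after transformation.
8

Step 1: Count records to exclude
  - 1 (cancelled) + 1 (pending) = 2 records
Step 2: Total records: 10
Step 3: Remaining = 10 - 2 = 8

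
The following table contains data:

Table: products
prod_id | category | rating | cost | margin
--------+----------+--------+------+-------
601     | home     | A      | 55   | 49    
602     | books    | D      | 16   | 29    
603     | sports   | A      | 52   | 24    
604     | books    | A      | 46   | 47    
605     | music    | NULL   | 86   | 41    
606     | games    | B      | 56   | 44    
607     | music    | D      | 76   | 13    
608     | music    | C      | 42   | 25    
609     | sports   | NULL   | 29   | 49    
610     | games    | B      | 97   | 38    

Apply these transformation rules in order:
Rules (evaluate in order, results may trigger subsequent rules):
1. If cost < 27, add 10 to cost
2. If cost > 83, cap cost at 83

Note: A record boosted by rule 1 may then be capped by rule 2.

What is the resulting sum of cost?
548

Step 1: Apply rule 1 to records with cost < 27
  - 1 records get bonus of 10
  - Of these, 0 records then exceed 83 and get capped
Step 2: Apply rule 2 to records with cost > 83
  - 2 records (original) are capped
Step 3: Calculate final sum = 548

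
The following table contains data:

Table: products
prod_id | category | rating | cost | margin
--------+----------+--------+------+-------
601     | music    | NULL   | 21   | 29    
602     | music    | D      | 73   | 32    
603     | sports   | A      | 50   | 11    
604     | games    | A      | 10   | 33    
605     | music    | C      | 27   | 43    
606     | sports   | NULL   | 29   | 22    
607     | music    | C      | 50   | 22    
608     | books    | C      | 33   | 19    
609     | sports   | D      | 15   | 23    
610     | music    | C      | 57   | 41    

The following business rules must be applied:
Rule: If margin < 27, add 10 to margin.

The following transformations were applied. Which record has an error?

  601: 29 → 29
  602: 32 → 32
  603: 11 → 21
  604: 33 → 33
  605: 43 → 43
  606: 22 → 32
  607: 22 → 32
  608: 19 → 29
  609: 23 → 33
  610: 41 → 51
Record 610 has an error. The correct transformed value should be 41, not 51.

Step 1: Check each record against the rule
Step 2: Record 610 has margin = 41
Step 3: Since 41 >= 27, the bonus should not have been applied
Step 4: Correct value = 41, but claimed value = 51
Conclusion: Record 610 has the error.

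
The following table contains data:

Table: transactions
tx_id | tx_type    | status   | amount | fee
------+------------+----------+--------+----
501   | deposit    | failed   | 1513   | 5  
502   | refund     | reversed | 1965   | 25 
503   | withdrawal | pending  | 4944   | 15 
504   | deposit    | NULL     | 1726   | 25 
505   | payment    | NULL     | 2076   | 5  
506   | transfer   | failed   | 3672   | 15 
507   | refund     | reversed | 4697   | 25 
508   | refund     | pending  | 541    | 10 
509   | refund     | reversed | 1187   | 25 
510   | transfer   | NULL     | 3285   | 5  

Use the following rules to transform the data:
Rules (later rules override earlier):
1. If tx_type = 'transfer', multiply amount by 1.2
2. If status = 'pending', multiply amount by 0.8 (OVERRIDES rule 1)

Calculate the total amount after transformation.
25900.4

Step 1: Rule 2 takes priority for records with status = 'pending'
  - 2 records: 5485 × 0.8 = 4388.0
Step 2: Rule 1 applies to remaining records with tx_type = 'transfer'
  - 2 records: 6957 × 1.2 = 8348.4
Step 3: Other records unchanged: 13164
Step 4: Final sum = 4388.0 + 8348.4 + 13164 = 25900.4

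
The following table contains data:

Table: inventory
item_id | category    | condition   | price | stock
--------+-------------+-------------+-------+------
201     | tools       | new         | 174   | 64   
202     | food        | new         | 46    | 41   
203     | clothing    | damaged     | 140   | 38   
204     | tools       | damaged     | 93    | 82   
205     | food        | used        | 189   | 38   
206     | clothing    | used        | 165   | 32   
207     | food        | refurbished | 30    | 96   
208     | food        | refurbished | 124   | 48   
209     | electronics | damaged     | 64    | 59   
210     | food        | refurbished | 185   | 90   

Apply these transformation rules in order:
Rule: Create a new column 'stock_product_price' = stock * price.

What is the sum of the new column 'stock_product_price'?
67688

Step 1: For each record, compute stock * price
Example calculations:
  64 * 174 = 11136
  41 * 46 = 1886
  38 * 140 = 5320
  ...
Step 2: Sum all derived values
Step 3: Total = 67688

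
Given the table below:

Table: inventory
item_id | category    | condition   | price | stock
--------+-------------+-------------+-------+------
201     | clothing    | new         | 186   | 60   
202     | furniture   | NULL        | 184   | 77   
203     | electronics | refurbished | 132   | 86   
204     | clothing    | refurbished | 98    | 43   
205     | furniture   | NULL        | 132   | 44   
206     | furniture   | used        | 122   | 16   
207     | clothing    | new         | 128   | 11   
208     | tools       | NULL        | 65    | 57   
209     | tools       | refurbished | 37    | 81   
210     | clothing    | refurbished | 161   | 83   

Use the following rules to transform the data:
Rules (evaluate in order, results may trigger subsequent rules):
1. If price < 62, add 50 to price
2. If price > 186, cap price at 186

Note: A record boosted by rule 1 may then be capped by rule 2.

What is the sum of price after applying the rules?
1295

Step 1: Apply rule 1 to records with price < 62
  - 1 records get bonus of 50
  - Of these, 0 records then exceed 186 and get capped
Step 2: Apply rule 2 to records with price > 186
  - 0 records (original) are capped
Step 3: Calculate final sum = 1295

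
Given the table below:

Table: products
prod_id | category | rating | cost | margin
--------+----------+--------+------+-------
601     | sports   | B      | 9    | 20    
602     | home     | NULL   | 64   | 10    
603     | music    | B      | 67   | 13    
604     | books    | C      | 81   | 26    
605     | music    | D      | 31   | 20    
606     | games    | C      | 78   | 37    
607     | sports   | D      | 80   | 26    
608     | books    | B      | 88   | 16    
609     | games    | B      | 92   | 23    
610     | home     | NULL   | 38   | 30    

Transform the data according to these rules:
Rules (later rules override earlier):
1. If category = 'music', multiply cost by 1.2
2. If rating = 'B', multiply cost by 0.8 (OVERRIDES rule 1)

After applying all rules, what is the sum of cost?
583.0

Step 1: Rule 2 takes priority for records with rating = 'B'
  - 4 records: 256 × 0.8 = 204.8
Step 2: Rule 1 applies to remaining records with category = 'music'
  - 1 records: 31 × 1.2 = 37.2
Step 3: Other records unchanged: 341
Step 4: Final sum = 204.8 + 37.2 + 341 = 583.0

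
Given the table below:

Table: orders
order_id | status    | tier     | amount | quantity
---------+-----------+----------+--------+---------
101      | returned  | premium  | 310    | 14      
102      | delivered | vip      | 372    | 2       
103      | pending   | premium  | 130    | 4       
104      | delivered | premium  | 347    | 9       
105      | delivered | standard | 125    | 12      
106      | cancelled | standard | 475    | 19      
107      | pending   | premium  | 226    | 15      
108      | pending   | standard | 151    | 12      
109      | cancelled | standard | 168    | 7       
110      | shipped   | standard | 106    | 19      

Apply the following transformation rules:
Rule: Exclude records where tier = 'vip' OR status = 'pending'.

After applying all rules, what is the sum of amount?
1531

Step 1: Find records where tier = 'vip' OR status = 'pending'
Step 2: 4 records match, summing to 879
Step 3: Original sum: 2410
Step 4: Remaining sum = 2410 - 879 = 1531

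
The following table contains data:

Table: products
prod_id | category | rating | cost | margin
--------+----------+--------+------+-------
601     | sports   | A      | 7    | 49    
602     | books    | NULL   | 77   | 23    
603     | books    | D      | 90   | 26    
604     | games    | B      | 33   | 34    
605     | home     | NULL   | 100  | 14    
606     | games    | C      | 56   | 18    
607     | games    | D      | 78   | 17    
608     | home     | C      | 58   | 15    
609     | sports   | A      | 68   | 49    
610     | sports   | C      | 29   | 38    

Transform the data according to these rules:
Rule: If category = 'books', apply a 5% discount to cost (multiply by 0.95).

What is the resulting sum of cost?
587.65

Step 1: Records with category = 'books' have total cost = 167
Step 2: Apply multiplier: 167 × 0.95 = 158.65
Step 3: Other records total: 429
Step 4: Final sum = 158.65 + 429 = 587.65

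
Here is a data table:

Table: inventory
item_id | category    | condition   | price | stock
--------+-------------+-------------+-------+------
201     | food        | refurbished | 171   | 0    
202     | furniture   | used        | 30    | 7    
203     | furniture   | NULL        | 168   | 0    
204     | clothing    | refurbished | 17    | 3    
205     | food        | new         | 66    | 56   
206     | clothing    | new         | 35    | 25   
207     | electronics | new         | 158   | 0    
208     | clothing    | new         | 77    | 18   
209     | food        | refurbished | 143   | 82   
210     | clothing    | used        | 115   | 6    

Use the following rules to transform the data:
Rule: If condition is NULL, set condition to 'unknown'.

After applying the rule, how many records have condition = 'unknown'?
1

Step 1: Count records where condition IS NULL
Step 2: Found 1 records with NULL condition
Step 3: These records will have condition set to 'unknown'
Step 4: Records already having condition = 'unknown': 0
Step 5: Answer: 1 + 0 = 1 records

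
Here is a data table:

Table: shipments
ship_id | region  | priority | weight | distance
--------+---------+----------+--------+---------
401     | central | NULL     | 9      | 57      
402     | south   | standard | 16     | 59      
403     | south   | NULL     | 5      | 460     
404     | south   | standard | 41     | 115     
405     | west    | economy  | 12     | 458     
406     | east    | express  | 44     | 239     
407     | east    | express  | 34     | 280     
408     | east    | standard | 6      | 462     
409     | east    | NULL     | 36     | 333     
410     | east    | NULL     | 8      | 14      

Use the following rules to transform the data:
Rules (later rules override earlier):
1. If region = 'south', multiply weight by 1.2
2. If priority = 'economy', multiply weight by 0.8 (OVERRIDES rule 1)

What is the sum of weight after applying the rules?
221.0

Step 1: Rule 2 takes priority for records with priority = 'economy'
  - 1 records: 12 × 0.8 = 9.6
Step 2: Rule 1 applies to remaining records with region = 'south'
  - 3 records: 62 × 1.2 = 74.4
Step 3: Other records unchanged: 137
Step 4: Final sum = 9.6 + 74.4 + 137 = 221.0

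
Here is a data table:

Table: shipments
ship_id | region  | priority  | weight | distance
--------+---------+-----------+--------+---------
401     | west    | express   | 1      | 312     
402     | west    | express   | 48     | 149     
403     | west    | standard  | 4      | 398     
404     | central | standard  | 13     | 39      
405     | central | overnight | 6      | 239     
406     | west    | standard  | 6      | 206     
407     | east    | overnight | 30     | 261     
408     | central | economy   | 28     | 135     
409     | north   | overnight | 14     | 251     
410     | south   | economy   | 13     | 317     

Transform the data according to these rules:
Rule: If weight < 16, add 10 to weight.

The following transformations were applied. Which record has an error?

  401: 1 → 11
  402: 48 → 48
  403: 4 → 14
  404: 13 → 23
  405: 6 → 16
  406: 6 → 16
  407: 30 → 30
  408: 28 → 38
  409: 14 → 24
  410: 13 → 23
Record 408 has an error. The correct transformed value should be 28, not 38.

Step 1: Check each record against the rule
Step 2: Record 408 has weight = 28
Step 3: Since 28 >= 16, the bonus should not have been applied
Step 4: Correct value = 28, but claimed value = 38
Conclusion: Record 408 has the error.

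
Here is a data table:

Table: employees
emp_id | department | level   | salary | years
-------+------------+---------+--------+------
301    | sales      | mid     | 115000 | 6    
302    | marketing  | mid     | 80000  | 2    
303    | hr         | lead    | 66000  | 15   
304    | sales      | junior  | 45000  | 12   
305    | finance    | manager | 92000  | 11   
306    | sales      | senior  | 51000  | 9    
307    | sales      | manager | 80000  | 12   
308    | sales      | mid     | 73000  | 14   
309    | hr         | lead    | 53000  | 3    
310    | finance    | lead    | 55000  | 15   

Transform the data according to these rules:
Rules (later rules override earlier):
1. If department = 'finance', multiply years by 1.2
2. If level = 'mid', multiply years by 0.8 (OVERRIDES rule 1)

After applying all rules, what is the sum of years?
99.8

Step 1: Rule 2 takes priority for records with level = 'mid'
  - 3 records: 22 × 0.8 = 17.6
Step 2: Rule 1 applies to remaining records with department = 'finance'
  - 2 records: 26 × 1.2 = 31.2
Step 3: Other records unchanged: 51
Step 4: Final sum = 17.6 + 31.2 + 51 = 99.8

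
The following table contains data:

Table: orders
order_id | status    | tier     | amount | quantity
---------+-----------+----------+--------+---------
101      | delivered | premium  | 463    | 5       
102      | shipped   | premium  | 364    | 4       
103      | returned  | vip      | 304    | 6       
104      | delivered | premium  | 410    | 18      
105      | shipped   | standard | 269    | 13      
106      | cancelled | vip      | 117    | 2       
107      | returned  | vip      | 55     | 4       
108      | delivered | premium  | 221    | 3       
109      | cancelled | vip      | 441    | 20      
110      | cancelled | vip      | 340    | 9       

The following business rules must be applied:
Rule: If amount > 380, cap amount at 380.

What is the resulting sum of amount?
2810

Step 1: 3 records have amount > 380
Step 2: These records originally summed to 1314
Step 3: After capping: 3 × 380 = 1140
Step 4: Unaffected records sum: 1670
Step 5: Final sum = 1140 + 1670 = 2810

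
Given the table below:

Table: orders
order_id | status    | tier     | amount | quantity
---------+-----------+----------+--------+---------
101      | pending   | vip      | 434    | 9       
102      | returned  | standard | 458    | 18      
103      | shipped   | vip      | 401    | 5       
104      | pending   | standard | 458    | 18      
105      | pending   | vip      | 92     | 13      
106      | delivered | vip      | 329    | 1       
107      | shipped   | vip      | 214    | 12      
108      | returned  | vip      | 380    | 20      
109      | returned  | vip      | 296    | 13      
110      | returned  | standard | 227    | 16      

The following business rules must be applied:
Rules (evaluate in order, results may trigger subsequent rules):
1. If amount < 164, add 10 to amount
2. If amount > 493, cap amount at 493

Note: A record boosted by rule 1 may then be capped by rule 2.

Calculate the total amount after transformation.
3299

Step 1: Apply rule 1 to records with amount < 164
  - 1 records get bonus of 10
  - Of these, 0 records then exceed 493 and get capped
Step 2: Apply rule 2 to records with amount > 493
  - 0 records (original) are capped
Step 3: Calculate final sum = 3299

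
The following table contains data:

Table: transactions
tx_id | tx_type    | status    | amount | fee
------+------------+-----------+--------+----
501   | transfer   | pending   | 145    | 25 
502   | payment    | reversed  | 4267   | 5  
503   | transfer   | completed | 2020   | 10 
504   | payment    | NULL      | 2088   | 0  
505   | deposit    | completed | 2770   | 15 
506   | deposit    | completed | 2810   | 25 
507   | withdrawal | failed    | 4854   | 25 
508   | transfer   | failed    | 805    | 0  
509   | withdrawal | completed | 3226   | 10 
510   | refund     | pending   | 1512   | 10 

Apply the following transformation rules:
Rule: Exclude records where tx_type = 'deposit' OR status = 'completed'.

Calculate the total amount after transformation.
13671

Step 1: Find records where tx_type = 'deposit' OR status = 'completed'
Step 2: 4 records match, summing to 10826
Step 3: Original sum: 24497
Step 4: Remaining sum = 24497 - 10826 = 13671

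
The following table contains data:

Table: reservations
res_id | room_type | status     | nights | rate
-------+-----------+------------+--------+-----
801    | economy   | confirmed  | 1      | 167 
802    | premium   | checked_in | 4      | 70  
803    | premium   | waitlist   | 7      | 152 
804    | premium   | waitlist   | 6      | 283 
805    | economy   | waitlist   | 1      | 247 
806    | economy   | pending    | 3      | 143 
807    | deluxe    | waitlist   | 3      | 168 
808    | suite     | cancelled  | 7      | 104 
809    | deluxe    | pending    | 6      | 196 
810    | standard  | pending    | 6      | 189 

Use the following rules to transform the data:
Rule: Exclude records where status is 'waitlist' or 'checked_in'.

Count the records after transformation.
5

Step 1: Count records to exclude
  - 4 (waitlist) + 1 (checked_in) = 5 records
Step 2: Total records: 10
Step 3: Remaining = 10 - 5 = 5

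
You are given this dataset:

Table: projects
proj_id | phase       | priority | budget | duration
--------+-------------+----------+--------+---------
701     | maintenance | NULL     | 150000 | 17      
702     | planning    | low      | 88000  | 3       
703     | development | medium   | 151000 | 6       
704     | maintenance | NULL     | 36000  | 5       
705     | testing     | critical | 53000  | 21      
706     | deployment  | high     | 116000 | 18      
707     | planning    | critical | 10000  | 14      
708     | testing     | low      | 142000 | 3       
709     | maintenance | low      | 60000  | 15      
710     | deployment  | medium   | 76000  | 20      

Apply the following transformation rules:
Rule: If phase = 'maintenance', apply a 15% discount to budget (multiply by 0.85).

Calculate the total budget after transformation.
845100.0

Step 1: Records with phase = 'maintenance' have total budget = 246000
Step 2: Apply multiplier: 246000 × 0.85 = 209100.0
Step 3: Other records total: 636000
Step 4: Final sum = 209100.0 + 636000 = 845100.0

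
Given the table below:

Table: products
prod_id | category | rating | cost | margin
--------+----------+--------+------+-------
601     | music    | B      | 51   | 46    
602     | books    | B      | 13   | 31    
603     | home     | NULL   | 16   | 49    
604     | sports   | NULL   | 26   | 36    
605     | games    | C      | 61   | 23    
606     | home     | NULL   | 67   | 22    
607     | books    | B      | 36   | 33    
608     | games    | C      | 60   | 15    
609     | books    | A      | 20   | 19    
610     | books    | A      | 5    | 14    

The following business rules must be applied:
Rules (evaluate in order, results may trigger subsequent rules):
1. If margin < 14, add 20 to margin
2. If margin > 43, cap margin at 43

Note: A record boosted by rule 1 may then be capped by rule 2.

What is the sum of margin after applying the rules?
279

Step 1: Apply rule 1 to records with margin < 14
  - 0 records get bonus of 20
  - Of these, 0 records then exceed 43 and get capped
Step 2: Apply rule 2 to records with margin > 43
  - 2 records (original) are capped
Step 3: Calculate final sum = 279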